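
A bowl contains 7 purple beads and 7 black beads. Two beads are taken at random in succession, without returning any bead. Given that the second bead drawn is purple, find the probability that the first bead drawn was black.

P(first=black and the second bead drawn is purple) = (7/14)·(7/13) = 7/26.
P(the second bead drawn is purple) = Σ over first color = 3/13 + 7/26 = 1/2.
By Bayes, P(first=black | the second bead drawn is purple) = 7/26 / 1/2 = 7/13 ≈ 0.5385.

7/13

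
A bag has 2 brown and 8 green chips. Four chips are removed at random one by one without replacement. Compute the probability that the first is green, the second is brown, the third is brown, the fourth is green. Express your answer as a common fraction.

Multiply the conditional probability of each draw in order, without replacement, so each draw removes one from its color and from the total.
P = (8/10) · (2/9) · (1/8) · (7/7) = 1/45 ≈ 0.0222.

1/45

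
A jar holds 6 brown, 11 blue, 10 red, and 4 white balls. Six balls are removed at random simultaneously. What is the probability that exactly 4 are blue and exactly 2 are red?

1650/81809

Unordered draws without replacement: count favorable combinations over C(31,6).
Favorable = C(6,0) · C(11,4) · C(10,2) · C(4,0) = 14850; total = C(31,6) = 736281.
P = 14850/736281 = 1650/81809 ≈ 0.0202.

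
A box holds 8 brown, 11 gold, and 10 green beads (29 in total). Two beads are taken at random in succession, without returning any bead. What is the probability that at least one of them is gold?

253/406

Use the complement: P(at least one gold) = 1 − P(no gold).
P(none) = C(18,2)/C(29,2) = 153/406.
So P = 1 − 153/406 = 253/406 ≈ 0.6232.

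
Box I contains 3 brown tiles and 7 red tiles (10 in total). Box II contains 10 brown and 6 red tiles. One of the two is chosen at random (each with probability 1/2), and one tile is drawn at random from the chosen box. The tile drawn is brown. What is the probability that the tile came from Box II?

P(brown | Box I) = 3/10; P(brown | Box II) = 5/8.
P(brown) = 1/2·3/10 + 1/2·5/8 = 37/80.
By Bayes' rule, P(Box II | brown) = 5/16 / 37/80 = 25/37 ≈ 0.6757.

25/37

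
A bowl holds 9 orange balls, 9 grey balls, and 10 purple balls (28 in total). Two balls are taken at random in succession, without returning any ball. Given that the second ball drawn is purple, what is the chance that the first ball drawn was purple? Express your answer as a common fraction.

1/3

P(first=purple and the second ball drawn is purple) = (10/28)·(9/27) = 5/42.
P(the second ball drawn is purple) = Σ over first color = 5/42 + 5/42 + 5/42 = 5/14.
By Bayes, P(first=purple | the second ball drawn is purple) = 5/42 / 5/14 = 1/3 ≈ 0.3333.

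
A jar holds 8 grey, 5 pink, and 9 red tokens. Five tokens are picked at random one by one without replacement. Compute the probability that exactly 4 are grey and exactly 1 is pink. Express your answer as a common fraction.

25/1881

Unordered draws without replacement: count favorable combinations over C(22,5).
Favorable = C(8,4) · C(5,1) · C(9,0) = 350; total = C(22,5) = 26334.
P = 350/26334 = 25/1881 ≈ 0.0133.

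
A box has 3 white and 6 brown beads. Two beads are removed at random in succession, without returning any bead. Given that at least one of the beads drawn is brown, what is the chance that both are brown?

5/11

P(both brown) = C(6,2)/C(9,2) = 5/12; P(at least one brown) = 1 − C(3,2)/C(9,2) = 11/12.
Since 'both brown' ⊆ 'at least one brown', P(both | at least one) = 5/12 / 11/12 = 5/11 ≈ 0.4545.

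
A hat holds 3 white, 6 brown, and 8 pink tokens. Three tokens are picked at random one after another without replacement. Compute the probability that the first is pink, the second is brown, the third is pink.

7/85

Multiply the conditional probability of each draw in order, without replacement, so each draw removes one from its color and from the total.
P = (8/17) · (6/16) · (7/15) = 7/85 ≈ 0.0824.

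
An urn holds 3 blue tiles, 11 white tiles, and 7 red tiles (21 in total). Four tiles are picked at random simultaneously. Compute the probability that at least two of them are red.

Sum the hypergeometric tail for j = 2,…,4 red tiles.
Favorable = C(7,2)·C(14,2) + C(7,3)·C(14,1) + C(7,4)·C(14,0) = 2436; total = C(21,4) = 5985.
P = 2436/5985 = 116/285 ≈ 0.4070.

116/285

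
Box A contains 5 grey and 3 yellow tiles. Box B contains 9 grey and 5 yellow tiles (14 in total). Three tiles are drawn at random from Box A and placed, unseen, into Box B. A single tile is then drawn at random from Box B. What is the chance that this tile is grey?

Condition on how many of the transferred tiles are grey (from Box A: 5 grey of 8; then Box B has 17 total).
  0 grey: C(5,0)C(3,3)/C(8,3) = 1/56; then P = 9/17
  1 grey: C(5,1)C(3,2)/C(8,3) = 15/56; then P = 10/17
  2 grey: C(5,2)C(3,1)/C(8,3) = 15/28; then P = 11/17
  3 grey: C(5,3)C(3,0)/C(8,3) = 5/28; then P = 12/17
P(grey from Box B) = 87/136 ≈ 0.6397.

87/136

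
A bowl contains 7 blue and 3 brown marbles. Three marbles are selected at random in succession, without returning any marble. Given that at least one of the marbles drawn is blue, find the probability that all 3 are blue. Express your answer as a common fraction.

5/17

P(all 3 blue) = C(7,3)/C(10,3) = 7/24; P(at least one blue) = 1 − C(3,3)/C(10,3) = 119/120.
Since 'all 3 blue' ⊆ 'at least one blue', P(all 3 | at least one) = 7/24 / 119/120 = 5/17 ≈ 0.2941.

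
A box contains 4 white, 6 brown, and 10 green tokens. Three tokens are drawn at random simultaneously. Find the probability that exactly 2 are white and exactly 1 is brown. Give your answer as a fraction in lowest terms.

Unordered draws without replacement: count favorable combinations over C(20,3).
Favorable = C(4,2) · C(6,1) · C(10,0) = 36; total = C(20,3) = 1140.
P = 36/1140 = 3/95 ≈ 0.0316.

3/95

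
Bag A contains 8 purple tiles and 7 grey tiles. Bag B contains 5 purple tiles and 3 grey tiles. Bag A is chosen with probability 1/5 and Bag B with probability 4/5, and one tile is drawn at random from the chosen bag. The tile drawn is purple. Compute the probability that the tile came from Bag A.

P(purple | Bag A) = 8/15; P(purple | Bag B) = 5/8.
P(purple) = 1/5·8/15 + 4/5·5/8 = 91/150.
By Bayes' rule, P(Bag A | purple) = 8/75 / 91/150 = 16/91 ≈ 0.1758.

16/91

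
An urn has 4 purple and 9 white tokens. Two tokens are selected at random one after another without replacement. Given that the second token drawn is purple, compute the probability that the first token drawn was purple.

P(first=purple and the second token drawn is purple) = (4/13)·(3/12) = 1/13.
P(the second token drawn is purple) = Σ over first color = 1/13 + 3/13 = 4/13.
By Bayes, P(first=purple | the second token drawn is purple) = 1/13 / 4/13 = 1/4 ≈ 0.2500.

1/4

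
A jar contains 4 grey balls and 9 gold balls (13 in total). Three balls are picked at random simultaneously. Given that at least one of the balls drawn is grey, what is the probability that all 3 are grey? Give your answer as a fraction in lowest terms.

P(all 3 grey) = C(4,3)/C(13,3) = 2/143; P(at least one grey) = 1 − C(9,3)/C(13,3) = 101/143.
Since 'all 3 grey' ⊆ 'at least one grey', P(all 3 | at least one) = 2/143 / 101/143 = 2/101 ≈ 0.0198.

2/101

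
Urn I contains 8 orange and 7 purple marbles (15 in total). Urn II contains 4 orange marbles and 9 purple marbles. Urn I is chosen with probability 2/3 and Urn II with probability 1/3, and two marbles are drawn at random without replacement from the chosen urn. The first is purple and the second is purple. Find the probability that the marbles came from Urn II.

P(E | Urn I) = 1/5; P(E | Urn II) = 6/13.
P(E) = 2/3·1/5 + 1/3·6/13 = 56/195.
By Bayes' rule, P(Urn II | E) = 2/13 / 56/195 = 15/28 ≈ 0.5357.

15/28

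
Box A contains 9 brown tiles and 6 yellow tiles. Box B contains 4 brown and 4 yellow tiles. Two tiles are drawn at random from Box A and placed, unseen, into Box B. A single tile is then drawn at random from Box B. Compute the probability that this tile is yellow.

12/25

Condition on how many of the transferred tiles are yellow (from Box A: 6 yellow of 15; then Box B has 10 total).
  0 yellow: C(6,0)C(9,2)/C(15,2) = 12/35; then P = 4/10
  1 yellow: C(6,1)C(9,1)/C(15,2) = 18/35; then P = 5/10
  2 yellow: C(6,2)C(9,0)/C(15,2) = 1/7; then P = 6/10
P(yellow from Box B) = 12/25 ≈ 0.4800.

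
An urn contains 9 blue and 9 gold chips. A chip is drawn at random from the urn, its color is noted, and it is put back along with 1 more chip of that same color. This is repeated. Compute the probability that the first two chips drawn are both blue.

5/19

After a blue draw the urn holds 10 blue out of 19.
P = (9/18)·(10/19) = 5/19 ≈ 0.2632.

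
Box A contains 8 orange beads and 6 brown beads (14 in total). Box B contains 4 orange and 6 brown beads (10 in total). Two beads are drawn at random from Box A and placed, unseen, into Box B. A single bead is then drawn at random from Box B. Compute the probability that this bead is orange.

Condition on how many of the transferred beads are orange (from Box A: 8 orange of 14; then Box B has 12 total).
  0 orange: C(8,0)C(6,2)/C(14,2) = 15/91; then P = 4/12
  1 orange: C(8,1)C(6,1)/C(14,2) = 48/91; then P = 5/12
  2 orange: C(8,2)C(6,0)/C(14,2) = 4/13; then P = 6/12
P(orange from Box B) = 3/7 ≈ 0.4286.

3/7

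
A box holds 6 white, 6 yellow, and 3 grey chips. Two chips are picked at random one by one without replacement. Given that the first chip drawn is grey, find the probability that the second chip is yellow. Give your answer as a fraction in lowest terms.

3/7

After removing 1 grey, the box has 6 yellow out of 14 remaining.
P(second is yellow | given) = 6/14 = 3/7 ≈ 0.4286.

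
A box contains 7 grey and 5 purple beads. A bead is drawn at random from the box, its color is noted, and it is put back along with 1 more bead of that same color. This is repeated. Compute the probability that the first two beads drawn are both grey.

After a grey draw the box holds 8 grey out of 13.
P = (7/12)·(8/13) = 14/39 ≈ 0.3590.

14/39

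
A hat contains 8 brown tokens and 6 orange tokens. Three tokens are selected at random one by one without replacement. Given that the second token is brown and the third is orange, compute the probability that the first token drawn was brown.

P(first=brown and the second token is brown and the third is orange) = (8/14)·(7/13)·(6/12) = 2/13.
P(E) = Σ over first color = 2/13 + 10/91 = 24/91.
By Bayes, P(first=brown | E) = 2/13 / 24/91 = 7/12 ≈ 0.5833.

7/12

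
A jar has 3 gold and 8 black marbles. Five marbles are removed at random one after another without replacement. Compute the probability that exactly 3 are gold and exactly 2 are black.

Unordered draws without replacement: count favorable combinations over C(11,5).
Favorable = C(3,3) · C(8,2) = 28; total = C(11,5) = 462.
P = 28/462 = 2/33 ≈ 0.0606.

2/33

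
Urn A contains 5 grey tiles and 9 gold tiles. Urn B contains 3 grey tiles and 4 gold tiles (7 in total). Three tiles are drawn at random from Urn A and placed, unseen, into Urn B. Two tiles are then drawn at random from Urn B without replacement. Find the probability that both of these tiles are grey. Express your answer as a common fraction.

Condition on how many of the transferred tiles are grey (from Urn A: 5 grey of 14; then Urn B has 10 total).
  0 grey: C(5,0)C(9,3)/C(14,3) = 3/13; then P = C(3,2)/C(10,2) = 1/15
  1 grey: C(5,1)C(9,2)/C(14,3) = 45/91; then P = C(4,2)/C(10,2) = 2/15
  2 grey: C(5,2)C(9,1)/C(14,3) = 45/182; then P = C(5,2)/C(10,2) = 2/9
  3 grey: C(5,3)C(9,0)/C(14,3) = 5/182; then P = C(6,2)/C(10,2) = 1/3
P(both grey) = 397/2730 ≈ 0.1454.

397/2730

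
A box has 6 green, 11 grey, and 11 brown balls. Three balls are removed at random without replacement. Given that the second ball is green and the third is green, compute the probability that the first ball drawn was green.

P(first=green and the second ball is green and the third is green) = (6/28)·(5/27)·(4/26) = 5/819.
P(E) = Σ over first color = 5/819 + 55/3276 + 55/3276 = 5/126.
By Bayes, P(first=green | E) = 5/819 / 5/126 = 2/13 ≈ 0.1538.

2/13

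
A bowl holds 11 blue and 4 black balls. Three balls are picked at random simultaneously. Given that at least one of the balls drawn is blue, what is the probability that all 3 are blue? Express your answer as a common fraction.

15/41

P(all 3 blue) = C(11,3)/C(15,3) = 33/91; P(at least one blue) = 1 − C(4,3)/C(15,3) = 451/455.
Since 'all 3 blue' ⊆ 'at least one blue', P(all 3 | at least one) = 33/91 / 451/455 = 15/41 ≈ 0.3659.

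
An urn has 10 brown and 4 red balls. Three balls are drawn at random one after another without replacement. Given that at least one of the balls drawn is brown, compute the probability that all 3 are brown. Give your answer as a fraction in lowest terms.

P(all 3 brown) = C(10,3)/C(14,3) = 30/91; P(at least one brown) = 1 − C(4,3)/C(14,3) = 90/91.
Since 'all 3 brown' ⊆ 'at least one brown', P(all 3 | at least one) = 30/91 / 90/91 = 1/3 ≈ 0.3333.

1/3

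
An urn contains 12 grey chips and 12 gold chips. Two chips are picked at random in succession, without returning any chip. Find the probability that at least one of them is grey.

Use the complement: P(at least one grey) = 1 − P(no grey).
P(none) = C(12,2)/C(24,2) = 66/276.
So P = 1 − 66/276 = 35/46 ≈ 0.7609.

35/46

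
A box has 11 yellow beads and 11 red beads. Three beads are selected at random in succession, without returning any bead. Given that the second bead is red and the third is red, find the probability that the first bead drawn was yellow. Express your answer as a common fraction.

11/20

P(first=yellow and the second bead is red and the third is red) = (11/22)·(11/21)·(10/20) = 11/84.
P(E) = Σ over first color = 11/84 + 3/28 = 5/21.
By Bayes, P(first=yellow | E) = 11/84 / 5/21 = 11/20 ≈ 0.5500.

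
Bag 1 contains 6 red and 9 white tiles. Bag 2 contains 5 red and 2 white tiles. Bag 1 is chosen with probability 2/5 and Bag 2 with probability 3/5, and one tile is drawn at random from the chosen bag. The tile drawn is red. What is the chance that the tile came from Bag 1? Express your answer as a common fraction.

P(red | Bag 1) = 2/5; P(red | Bag 2) = 5/7.
P(red) = 2/5·2/5 + 3/5·5/7 = 103/175.
By Bayes' rule, P(Bag 1 | red) = 4/25 / 103/175 = 28/103 ≈ 0.2718.

28/103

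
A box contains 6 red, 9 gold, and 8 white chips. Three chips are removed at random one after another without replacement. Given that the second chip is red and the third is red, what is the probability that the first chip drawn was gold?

3/7

P(first=gold and the second chip is red and the third is red) = (9/23)·(6/22)·(5/21) = 45/1771.
P(E) = Σ over first color = 20/1771 + 45/1771 + 40/1771 = 15/253.
By Bayes, P(first=gold | E) = 45/1771 / 15/253 = 3/7 ≈ 0.4286.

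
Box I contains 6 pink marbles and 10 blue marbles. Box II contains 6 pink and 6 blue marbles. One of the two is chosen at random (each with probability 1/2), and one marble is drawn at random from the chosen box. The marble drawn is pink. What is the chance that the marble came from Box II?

4/7

P(pink | Box I) = 3/8; P(pink | Box II) = 1/2.
P(pink) = 1/2·3/8 + 1/2·1/2 = 7/16.
By Bayes' rule, P(Box II | pink) = 1/4 / 7/16 = 4/7 ≈ 0.5714.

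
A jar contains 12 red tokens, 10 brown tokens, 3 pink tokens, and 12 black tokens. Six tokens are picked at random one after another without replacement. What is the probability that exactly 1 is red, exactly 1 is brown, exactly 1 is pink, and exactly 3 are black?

Unordered draws without replacement: count favorable combinations over C(37,6).
Favorable = C(12,1) · C(10,1) · C(3,1) · C(12,3) = 79200; total = C(37,6) = 2324784.
P = 79200/2324784 = 150/4403 ≈ 0.0341.

150/4403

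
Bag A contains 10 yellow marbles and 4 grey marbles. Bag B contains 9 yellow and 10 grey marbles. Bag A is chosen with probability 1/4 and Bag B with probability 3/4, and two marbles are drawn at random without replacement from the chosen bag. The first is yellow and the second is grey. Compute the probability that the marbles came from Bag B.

273/349

P(E | Bag A) = 20/91; P(E | Bag B) = 5/19.
P(E) = 1/4·20/91 + 3/4·5/19 = 1745/6916.
By Bayes' rule, P(Bag B | E) = 15/76 / 1745/6916 = 273/349 ≈ 0.7822.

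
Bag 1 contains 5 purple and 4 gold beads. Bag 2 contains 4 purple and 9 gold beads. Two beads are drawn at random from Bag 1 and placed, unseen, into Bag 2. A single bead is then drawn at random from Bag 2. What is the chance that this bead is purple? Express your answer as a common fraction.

46/135

Condition on how many of the transferred beads are purple (from Bag 1: 5 purple of 9; then Bag 2 has 15 total).
  0 purple: C(5,0)C(4,2)/C(9,2) = 1/6; then P = 4/15
  1 purple: C(5,1)C(4,1)/C(9,2) = 5/9; then P = 5/15
  2 purple: C(5,2)C(4,0)/C(9,2) = 5/18; then P = 6/15
P(purple from Bag 2) = 46/135 ≈ 0.3407.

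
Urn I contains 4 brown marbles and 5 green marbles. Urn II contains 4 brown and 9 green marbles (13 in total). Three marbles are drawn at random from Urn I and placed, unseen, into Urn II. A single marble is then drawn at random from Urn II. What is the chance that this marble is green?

2/3

Condition on how many of the transferred marbles are green (from Urn I: 5 green of 9; then Urn II has 16 total).
  0 green: C(5,0)C(4,3)/C(9,3) = 1/21; then P = 9/16
  1 green: C(5,1)C(4,2)/C(9,3) = 5/14; then P = 10/16
  2 green: C(5,2)C(4,1)/C(9,3) = 10/21; then P = 11/16
  3 green: C(5,3)C(4,0)/C(9,3) = 5/42; then P = 12/16
P(green from Urn II) = 2/3 ≈ 0.6667.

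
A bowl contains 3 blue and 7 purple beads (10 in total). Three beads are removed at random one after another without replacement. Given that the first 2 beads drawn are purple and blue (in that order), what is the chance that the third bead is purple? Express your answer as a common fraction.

3/4

After removing 1 blue, 1 purple, the bowl has 6 purple out of 8 remaining.
P(third is purple | given) = 6/8 = 3/4 ≈ 0.7500.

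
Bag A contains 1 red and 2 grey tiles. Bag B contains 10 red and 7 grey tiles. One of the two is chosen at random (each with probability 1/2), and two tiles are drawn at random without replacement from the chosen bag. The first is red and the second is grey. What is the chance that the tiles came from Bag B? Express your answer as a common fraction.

105/241

P(E | Bag A) = 1/3; P(E | Bag B) = 35/136.
P(E) = 1/2·1/3 + 1/2·35/136 = 241/816.
By Bayes' rule, P(Bag B | E) = 35/272 / 241/816 = 105/241 ≈ 0.4357.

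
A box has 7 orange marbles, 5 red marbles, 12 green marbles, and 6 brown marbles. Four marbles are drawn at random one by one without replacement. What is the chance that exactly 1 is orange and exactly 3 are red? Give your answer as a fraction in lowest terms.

Unordered draws without replacement: count favorable combinations over C(30,4).
Favorable = C(7,1) · C(5,3) · C(12,0) · C(6,0) = 70; total = C(30,4) = 27405.
P = 70/27405 = 2/783 ≈ 0.0026.

2/783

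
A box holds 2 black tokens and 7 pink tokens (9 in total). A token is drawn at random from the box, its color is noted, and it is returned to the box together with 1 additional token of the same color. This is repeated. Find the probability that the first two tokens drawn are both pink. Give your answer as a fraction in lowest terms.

28/45

After a pink draw the box holds 8 pink out of 10.
P = (7/9)·(8/10) = 28/45 ≈ 0.6222.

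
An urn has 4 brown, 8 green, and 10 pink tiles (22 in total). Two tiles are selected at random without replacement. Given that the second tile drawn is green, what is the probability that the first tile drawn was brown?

4/21

P(first=brown and the second tile drawn is green) = (4/22)·(8/21) = 16/231.
P(the second tile drawn is green) = Σ over first color = 16/231 + 4/33 + 40/231 = 4/11.
By Bayes, P(first=brown | the second tile drawn is green) = 16/231 / 4/11 = 4/21 ≈ 0.1905.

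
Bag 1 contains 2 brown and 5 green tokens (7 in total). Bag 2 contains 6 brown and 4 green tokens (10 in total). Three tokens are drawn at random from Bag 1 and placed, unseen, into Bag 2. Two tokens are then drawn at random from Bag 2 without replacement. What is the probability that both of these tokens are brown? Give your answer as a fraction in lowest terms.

71/273

Condition on how many of the transferred tokens are brown (from Bag 1: 2 brown of 7; then Bag 2 has 13 total).
  0 brown: C(2,0)C(5,3)/C(7,3) = 2/7; then P = C(6,2)/C(13,2) = 5/26
  1 brown: C(2,1)C(5,2)/C(7,3) = 4/7; then P = C(7,2)/C(13,2) = 7/26
  2 brown: C(2,2)C(5,1)/C(7,3) = 1/7; then P = C(8,2)/C(13,2) = 14/39
P(both brown) = 71/273 ≈ 0.2601.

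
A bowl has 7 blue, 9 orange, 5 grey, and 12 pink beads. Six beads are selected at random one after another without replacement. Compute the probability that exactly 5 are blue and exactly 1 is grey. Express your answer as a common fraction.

Unordered draws without replacement: count favorable combinations over C(33,6).
Favorable = C(7,5) · C(9,0) · C(5,1) · C(12,0) = 105; total = C(33,6) = 1107568.
P = 105/1107568 = 15/158224 ≈ 0.0001.

15/158224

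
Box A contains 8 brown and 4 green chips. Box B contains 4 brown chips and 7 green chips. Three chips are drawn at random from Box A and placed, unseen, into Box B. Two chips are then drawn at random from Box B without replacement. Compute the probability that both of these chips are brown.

Condition on how many of the transferred chips are brown (from Box A: 8 brown of 12; then Box B has 14 total).
  0 brown: C(8,0)C(4,3)/C(12,3) = 1/55; then P = C(4,2)/C(14,2) = 6/91
  1 brown: C(8,1)C(4,2)/C(12,3) = 12/55; then P = C(5,2)/C(14,2) = 10/91
  2 brown: C(8,2)C(4,1)/C(12,3) = 28/55; then P = C(6,2)/C(14,2) = 15/91
  3 brown: C(8,3)C(4,0)/C(12,3) = 14/55; then P = C(7,2)/C(14,2) = 3/13
P(both brown) = 24/143 ≈ 0.1678.

24/143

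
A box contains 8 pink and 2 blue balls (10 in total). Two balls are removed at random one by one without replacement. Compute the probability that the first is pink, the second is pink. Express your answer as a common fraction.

Multiply the conditional probability of each draw in order, without replacement, so each draw removes one from its color and from the total.
P = (8/10) · (7/9) = 28/45 ≈ 0.6222.

28/45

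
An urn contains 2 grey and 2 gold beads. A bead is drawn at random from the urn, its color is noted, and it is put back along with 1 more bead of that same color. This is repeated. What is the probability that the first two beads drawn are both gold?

After a gold draw the urn holds 3 gold out of 5.
P = (2/4)·(3/5) = 3/10 ≈ 0.3000.

3/10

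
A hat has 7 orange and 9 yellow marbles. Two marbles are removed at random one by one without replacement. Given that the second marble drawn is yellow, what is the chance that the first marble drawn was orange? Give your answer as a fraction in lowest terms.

7/15

P(first=orange and the second marble drawn is yellow) = (7/16)·(9/15) = 21/80.
P(the second marble drawn is yellow) = Σ over first color = 21/80 + 3/10 = 9/16.
By Bayes, P(first=orange | the second marble drawn is yellow) = 21/80 / 9/16 = 7/15 ≈ 0.4667.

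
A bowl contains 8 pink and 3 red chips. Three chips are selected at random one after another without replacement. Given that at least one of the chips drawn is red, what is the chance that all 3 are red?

1/109

P(all 3 red) = C(3,3)/C(11,3) = 1/165; P(at least one red) = 1 − C(8,3)/C(11,3) = 109/165.
Since 'all 3 red' ⊆ 'at least one red', P(all 3 | at least one) = 1/165 / 109/165 = 1/109 ≈ 0.0092.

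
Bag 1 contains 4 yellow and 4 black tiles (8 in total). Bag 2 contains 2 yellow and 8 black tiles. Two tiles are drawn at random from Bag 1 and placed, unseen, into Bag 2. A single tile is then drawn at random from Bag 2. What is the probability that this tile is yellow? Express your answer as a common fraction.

Condition on how many of the transferred tiles are yellow (from Bag 1: 4 yellow of 8; then Bag 2 has 12 total).
  0 yellow: C(4,0)C(4,2)/C(8,2) = 3/14; then P = 2/12
  1 yellow: C(4,1)C(4,1)/C(8,2) = 4/7; then P = 3/12
  2 yellow: C(4,2)C(4,0)/C(8,2) = 3/14; then P = 4/12
P(yellow from Bag 2) = 1/4 ≈ 0.2500.

1/4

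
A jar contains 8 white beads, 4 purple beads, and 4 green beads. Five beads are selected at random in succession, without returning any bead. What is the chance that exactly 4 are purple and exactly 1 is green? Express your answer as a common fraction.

1/1092

Unordered draws without replacement: count favorable combinations over C(16,5).
Favorable = C(8,0) · C(4,4) · C(4,1) = 4; total = C(16,5) = 4368.
P = 4/4368 = 1/1092 ≈ 0.0009.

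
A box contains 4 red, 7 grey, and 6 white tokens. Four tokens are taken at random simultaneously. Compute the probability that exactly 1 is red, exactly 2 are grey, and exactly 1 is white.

Unordered draws without replacement: count favorable combinations over C(17,4).
Favorable = C(4,1) · C(7,2) · C(6,1) = 504; total = C(17,4) = 2380.
P = 504/2380 = 18/85 ≈ 0.2118.

18/85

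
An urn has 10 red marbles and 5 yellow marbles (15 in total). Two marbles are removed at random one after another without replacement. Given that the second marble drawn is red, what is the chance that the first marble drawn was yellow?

P(first=yellow and the second marble drawn is red) = (5/15)·(10/14) = 5/21.
P(the second marble drawn is red) = Σ over first color = 3/7 + 5/21 = 2/3.
By Bayes, P(first=yellow | the second marble drawn is red) = 5/21 / 2/3 = 5/14 ≈ 0.3571.

5/14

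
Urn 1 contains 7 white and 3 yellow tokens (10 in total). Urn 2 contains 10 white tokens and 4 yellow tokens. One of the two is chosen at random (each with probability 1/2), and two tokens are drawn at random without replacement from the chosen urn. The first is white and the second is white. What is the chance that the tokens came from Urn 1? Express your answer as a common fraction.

637/1312

P(E | Urn 1) = 7/15; P(E | Urn 2) = 45/91.
P(E) = 1/2·7/15 + 1/2·45/91 = 656/1365.
By Bayes' rule, P(Urn 1 | E) = 7/30 / 656/1365 = 637/1312 ≈ 0.4855.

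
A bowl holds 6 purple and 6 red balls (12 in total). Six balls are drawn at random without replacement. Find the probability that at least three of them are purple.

331/462

Sum the hypergeometric tail for j = 3,…,6 purple balls.
Favorable = C(6,3)·C(6,3) + C(6,4)·C(6,2) + C(6,5)·C(6,1) + C(6,6)·C(6,0) = 662; total = C(12,6) = 924.
P = 662/924 = 331/462 ≈ 0.7165.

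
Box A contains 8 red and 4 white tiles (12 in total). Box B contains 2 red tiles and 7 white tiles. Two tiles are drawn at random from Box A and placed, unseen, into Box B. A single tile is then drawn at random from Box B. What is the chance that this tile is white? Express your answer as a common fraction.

Condition on how many of the transferred tiles are white (from Box A: 4 white of 12; then Box B has 11 total).
  0 white: C(4,0)C(8,2)/C(12,2) = 14/33; then P = 7/11
  1 white: C(4,1)C(8,1)/C(12,2) = 16/33; then P = 8/11
  2 white: C(4,2)C(8,0)/C(12,2) = 1/11; then P = 9/11
P(white from Box B) = 23/33 ≈ 0.6970.

23/33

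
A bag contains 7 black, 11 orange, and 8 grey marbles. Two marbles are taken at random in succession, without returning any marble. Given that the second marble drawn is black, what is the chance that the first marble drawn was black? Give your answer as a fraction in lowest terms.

P(first=black and the second marble drawn is black) = (7/26)·(6/25) = 21/325.
P(the second marble drawn is black) = Σ over first color = 21/325 + 77/650 + 28/325 = 7/26.
By Bayes, P(first=black | the second marble drawn is black) = 21/325 / 7/26 = 6/25 ≈ 0.2400.

6/25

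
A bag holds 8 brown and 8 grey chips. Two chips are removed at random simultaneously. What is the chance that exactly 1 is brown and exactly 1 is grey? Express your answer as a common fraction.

Unordered draws without replacement: count favorable combinations over C(16,2).
Favorable = C(8,1) · C(8,1) = 64; total = C(16,2) = 120.
P = 64/120 = 8/15 ≈ 0.5333.

8/15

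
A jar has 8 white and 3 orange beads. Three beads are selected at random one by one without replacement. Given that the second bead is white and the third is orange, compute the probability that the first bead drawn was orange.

P(first=orange and the second bead is white and the third is orange) = (3/11)·(8/10)·(2/9) = 8/165.
P(E) = Σ over first color = 28/165 + 8/165 = 12/55.
By Bayes, P(first=orange | E) = 8/165 / 12/55 = 2/9 ≈ 0.2222.

2/9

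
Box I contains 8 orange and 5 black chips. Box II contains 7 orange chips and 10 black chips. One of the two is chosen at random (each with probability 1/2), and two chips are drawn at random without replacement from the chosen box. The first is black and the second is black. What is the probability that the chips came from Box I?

136/487

P(E | Box I) = 5/39; P(E | Box II) = 45/136.
P(E) = 1/2·5/39 + 1/2·45/136 = 2435/10608.
By Bayes' rule, P(Box I | E) = 5/78 / 2435/10608 = 136/487 ≈ 0.2793.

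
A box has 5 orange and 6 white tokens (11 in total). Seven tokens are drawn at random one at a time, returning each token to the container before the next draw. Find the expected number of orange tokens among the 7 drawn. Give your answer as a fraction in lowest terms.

By linearity of expectation, E[X] = Σ P(draw i is orange); each independent draw has P(orange) = 5/11.
E[X] = 7 · 5/11 = 35/11 ≈ 3.1818.

35/11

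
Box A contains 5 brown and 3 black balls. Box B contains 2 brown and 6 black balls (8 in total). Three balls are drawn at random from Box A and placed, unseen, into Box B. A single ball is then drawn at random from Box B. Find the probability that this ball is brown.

31/88

Condition on how many of the transferred balls are brown (from Box A: 5 brown of 8; then Box B has 11 total).
  0 brown: C(5,0)C(3,3)/C(8,3) = 1/56; then P = 2/11
  1 brown: C(5,1)C(3,2)/C(8,3) = 15/56; then P = 3/11
  2 brown: C(5,2)C(3,1)/C(8,3) = 15/28; then P = 4/11
  3 brown: C(5,3)C(3,0)/C(8,3) = 5/28; then P = 5/11
P(brown from Box B) = 31/88 ≈ 0.3523.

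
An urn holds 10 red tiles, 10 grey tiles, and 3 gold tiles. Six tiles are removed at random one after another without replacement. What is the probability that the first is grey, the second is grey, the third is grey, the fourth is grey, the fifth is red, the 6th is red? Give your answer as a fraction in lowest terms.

30/4807

Multiply the conditional probability of each draw in order, without replacement, so each draw removes one from its color and from the total.
P = (10/23) · (9/22) · (8/21) · (7/20) · (10/19) · (9/18) = 30/4807 ≈ 0.0062.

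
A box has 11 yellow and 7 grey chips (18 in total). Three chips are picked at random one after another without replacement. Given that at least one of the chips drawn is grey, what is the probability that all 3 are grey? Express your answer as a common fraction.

P(all 3 grey) = C(7,3)/C(18,3) = 35/816; P(at least one grey) = 1 − C(11,3)/C(18,3) = 217/272.
Since 'all 3 grey' ⊆ 'at least one grey', P(all 3 | at least one) = 35/816 / 217/272 = 5/93 ≈ 0.0538.

5/93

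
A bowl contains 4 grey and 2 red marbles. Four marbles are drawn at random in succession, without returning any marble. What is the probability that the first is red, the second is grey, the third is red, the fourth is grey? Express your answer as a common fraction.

Multiply the conditional probability of each draw in order, without replacement, so each draw removes one from its color and from the total.
P = (2/6) · (4/5) · (1/4) · (3/3) = 1/15 ≈ 0.0667.

1/15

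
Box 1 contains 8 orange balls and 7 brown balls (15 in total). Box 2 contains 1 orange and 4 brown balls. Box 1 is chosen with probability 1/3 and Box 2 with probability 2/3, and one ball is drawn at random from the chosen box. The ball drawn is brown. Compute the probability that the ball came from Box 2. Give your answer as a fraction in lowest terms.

24/31

P(brown | Box 1) = 7/15; P(brown | Box 2) = 4/5.
P(brown) = 1/3·7/15 + 2/3·4/5 = 31/45.
By Bayes' rule, P(Box 2 | brown) = 8/15 / 31/45 = 24/31 ≈ 0.7742.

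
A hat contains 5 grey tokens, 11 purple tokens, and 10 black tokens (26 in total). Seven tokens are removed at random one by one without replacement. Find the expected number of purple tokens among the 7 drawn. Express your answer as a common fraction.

77/26

By linearity of expectation, E[X] = Σ P(draw i is purple); by symmetry each draw (even without replacement) has P(purple) = 11/26.
E[X] = 7 · 11/26 = 77/26 ≈ 2.9615.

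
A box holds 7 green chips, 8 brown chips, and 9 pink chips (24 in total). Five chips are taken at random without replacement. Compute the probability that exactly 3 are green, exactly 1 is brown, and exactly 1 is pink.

Unordered draws without replacement: count favorable combinations over C(24,5).
Favorable = C(7,3) · C(8,1) · C(9,1) = 2520; total = C(24,5) = 42504.
P = 2520/42504 = 15/253 ≈ 0.0593.

15/253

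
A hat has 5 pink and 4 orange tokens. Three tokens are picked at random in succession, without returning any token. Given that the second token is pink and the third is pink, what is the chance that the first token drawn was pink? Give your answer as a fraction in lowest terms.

P(first=pink and the second token is pink and the third is pink) = (5/9)·(4/8)·(3/7) = 5/42.
P(E) = Σ over first color = 5/42 + 10/63 = 5/18.
By Bayes, P(first=pink | E) = 5/42 / 5/18 = 3/7 ≈ 0.4286.

3/7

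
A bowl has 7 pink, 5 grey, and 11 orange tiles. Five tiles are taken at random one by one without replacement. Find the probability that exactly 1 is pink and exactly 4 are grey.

Unordered draws without replacement: count favorable combinations over C(23,5).
Favorable = C(7,1) · C(5,4) · C(11,0) = 35; total = C(23,5) = 33649.
P = 35/33649 = 5/4807 ≈ 0.0010.

5/4807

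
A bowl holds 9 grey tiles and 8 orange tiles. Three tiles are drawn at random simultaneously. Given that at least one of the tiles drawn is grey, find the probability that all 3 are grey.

P(all 3 grey) = C(9,3)/C(17,3) = 21/170; P(at least one grey) = 1 − C(8,3)/C(17,3) = 78/85.
Since 'all 3 grey' ⊆ 'at least one grey', P(all 3 | at least one) = 21/170 / 78/85 = 7/52 ≈ 0.1346.

7/52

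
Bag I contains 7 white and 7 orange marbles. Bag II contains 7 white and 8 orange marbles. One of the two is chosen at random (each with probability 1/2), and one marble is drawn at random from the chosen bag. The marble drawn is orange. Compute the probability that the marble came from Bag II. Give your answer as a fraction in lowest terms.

P(orange | Bag I) = 1/2; P(orange | Bag II) = 8/15.
P(orange) = 1/2·1/2 + 1/2·8/15 = 31/60.
By Bayes' rule, P(Bag II | orange) = 4/15 / 31/60 = 16/31 ≈ 0.5161.

16/31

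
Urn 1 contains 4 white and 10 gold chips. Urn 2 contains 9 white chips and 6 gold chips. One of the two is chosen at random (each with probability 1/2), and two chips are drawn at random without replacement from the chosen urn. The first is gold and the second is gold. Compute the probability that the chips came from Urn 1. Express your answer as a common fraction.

P(E | Urn 1) = 45/91; P(E | Urn 2) = 1/7.
P(E) = 1/2·45/91 + 1/2·1/7 = 29/91.
By Bayes' rule, P(Urn 1 | E) = 45/182 / 29/91 = 45/58 ≈ 0.7759.

45/58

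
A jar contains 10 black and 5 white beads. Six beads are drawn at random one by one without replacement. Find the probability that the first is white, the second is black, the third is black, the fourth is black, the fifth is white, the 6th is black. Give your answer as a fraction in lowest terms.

Multiply the conditional probability of each draw in order, without replacement, so each draw removes one from its color and from the total.
P = (5/15) · (10/14) · (9/13) · (8/12) · (4/11) · (7/10) = 4/143 ≈ 0.0280.

4/143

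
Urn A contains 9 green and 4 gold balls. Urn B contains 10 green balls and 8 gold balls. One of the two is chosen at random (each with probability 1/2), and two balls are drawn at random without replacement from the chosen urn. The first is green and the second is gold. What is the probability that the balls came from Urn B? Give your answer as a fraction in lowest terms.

520/979

P(E | Urn A) = 3/13; P(E | Urn B) = 40/153.
P(E) = 1/2·3/13 + 1/2·40/153 = 979/3978.
By Bayes' rule, P(Urn B | E) = 20/153 / 979/3978 = 520/979 ≈ 0.5312.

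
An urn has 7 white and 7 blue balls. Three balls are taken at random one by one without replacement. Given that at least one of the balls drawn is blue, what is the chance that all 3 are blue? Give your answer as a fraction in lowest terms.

5/47

P(all 3 blue) = C(7,3)/C(14,3) = 5/52; P(at least one blue) = 1 − C(7,3)/C(14,3) = 47/52.
Since 'all 3 blue' ⊆ 'at least one blue', P(all 3 | at least one) = 5/52 / 47/52 = 5/47 ≈ 0.1064.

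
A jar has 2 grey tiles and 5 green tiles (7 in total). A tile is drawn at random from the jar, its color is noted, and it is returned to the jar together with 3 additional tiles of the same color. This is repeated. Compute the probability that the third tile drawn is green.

Sum over the four possibilities for the first two draws (green/not-green each), tracking how the green count and total change by +3 per draw.
P(third is green) = 5/7 ≈ 0.7143. (In a Pólya urn every draw has the same marginal probability 5/7.)

5/7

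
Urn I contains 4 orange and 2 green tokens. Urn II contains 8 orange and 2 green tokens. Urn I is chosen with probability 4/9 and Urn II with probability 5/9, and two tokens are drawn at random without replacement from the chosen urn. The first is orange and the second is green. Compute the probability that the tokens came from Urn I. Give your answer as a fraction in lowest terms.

6/11

P(E | Urn I) = 4/15; P(E | Urn II) = 8/45.
P(E) = 4/9·4/15 + 5/9·8/45 = 88/405.
By Bayes' rule, P(Urn I | E) = 16/135 / 88/405 = 6/11 ≈ 0.5455.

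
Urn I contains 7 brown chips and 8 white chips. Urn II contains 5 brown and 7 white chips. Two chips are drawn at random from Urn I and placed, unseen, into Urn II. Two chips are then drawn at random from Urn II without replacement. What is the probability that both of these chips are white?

Condition on how many of the transferred chips are white (from Urn I: 8 white of 15; then Urn II has 14 total).
  0 white: C(8,0)C(7,2)/C(15,2) = 1/5; then P = C(7,2)/C(14,2) = 3/13
  1 white: C(8,1)C(7,1)/C(15,2) = 8/15; then P = C(8,2)/C(14,2) = 4/13
  2 white: C(8,2)C(7,0)/C(15,2) = 4/15; then P = C(9,2)/C(14,2) = 36/91
P(both white) = 431/1365 ≈ 0.3158.

431/1365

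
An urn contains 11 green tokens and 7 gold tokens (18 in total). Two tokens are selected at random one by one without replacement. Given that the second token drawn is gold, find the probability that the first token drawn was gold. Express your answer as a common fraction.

6/17

P(first=gold and the second token drawn is gold) = (7/18)·(6/17) = 7/51.
P(the second token drawn is gold) = Σ over first color = 77/306 + 7/51 = 7/18.
By Bayes, P(first=gold | the second token drawn is gold) = 7/51 / 7/18 = 6/17 ≈ 0.3529.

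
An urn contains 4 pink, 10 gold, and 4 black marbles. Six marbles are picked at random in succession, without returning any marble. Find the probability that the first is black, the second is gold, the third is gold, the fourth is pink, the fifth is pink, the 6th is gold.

Multiply the conditional probability of each draw in order, without replacement, so each draw removes one from its color and from the total.
P = (4/18) · (10/17) · (9/16) · (4/15) · (3/14) · (8/13) = 4/1547 ≈ 0.0026.

4/1547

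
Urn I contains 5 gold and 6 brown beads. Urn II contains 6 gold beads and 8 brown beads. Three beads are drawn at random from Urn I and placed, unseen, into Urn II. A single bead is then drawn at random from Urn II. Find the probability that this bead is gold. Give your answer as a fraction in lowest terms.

Condition on how many of the transferred beads are gold (from Urn I: 5 gold of 11; then Urn II has 17 total).
  0 gold: C(5,0)C(6,3)/C(11,3) = 4/33; then P = 6/17
  1 gold: C(5,1)C(6,2)/C(11,3) = 5/11; then P = 7/17
  2 gold: C(5,2)C(6,1)/C(11,3) = 4/11; then P = 8/17
  3 gold: C(5,3)C(6,0)/C(11,3) = 2/33; then P = 9/17
P(gold from Urn II) = 81/187 ≈ 0.4332.

81/187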